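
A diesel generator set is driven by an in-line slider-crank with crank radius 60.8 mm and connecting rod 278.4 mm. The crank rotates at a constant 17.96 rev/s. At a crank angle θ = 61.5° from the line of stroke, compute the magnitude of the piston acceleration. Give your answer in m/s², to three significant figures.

ω = 2π·18 = 112.8 rad/s
x(θ) = r cosθ + √(L² − r² sin²θ); with ω constant, a = ω²·d²x/dθ².
d²x/dθ² = −r cosθ − r²(cos2θ)/√u − r⁴ sin²2θ/(4u^{3/2}),  u = L² − r² sin²θ = 0.0746516 m².
Substituting r = 0.0608 m, L = 0.2784 m, θ = 61.5°: d²x/dθ² = -0.02176 m.
a = ω²·d²x/dθ² = (112.8)²·(-0.02176) = -277.1 m/s²;  |a| = 277.1 m/s².

277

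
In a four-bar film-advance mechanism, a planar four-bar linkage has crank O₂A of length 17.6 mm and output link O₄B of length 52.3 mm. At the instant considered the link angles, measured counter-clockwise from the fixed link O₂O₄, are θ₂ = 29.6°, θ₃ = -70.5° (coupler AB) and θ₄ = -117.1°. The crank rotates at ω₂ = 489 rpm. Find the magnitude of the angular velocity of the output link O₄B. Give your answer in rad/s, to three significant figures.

23.3

ω₂ = 51.21 rad/s (from 489 rpm).
Differentiating the loop-closure r₂e^{iθ₂}+r₃e^{iθ₃}=r₁+r₄e^{iθ₄} gives r₂ω₂e^{iθ₂}+r₃ω₃e^{iθ₃}=r₄ω₄e^{iθ₄}.
Eliminating the other unknown: ω₄ = r₂ω₂ sin(θ₂−θ₃) / [r₄ sin(θ₄−θ₃)].
Numerator sine = +0.98450; denominator sine = -0.72657.
Result = 0.0176·51.21·(+0.98450) / (0.0523·(-0.72657)) = -23.35 rad/s; magnitude 23.35 rad/s.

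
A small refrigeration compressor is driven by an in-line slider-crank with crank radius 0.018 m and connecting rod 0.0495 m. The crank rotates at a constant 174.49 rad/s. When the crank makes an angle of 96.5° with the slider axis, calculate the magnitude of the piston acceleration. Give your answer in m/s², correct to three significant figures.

270

ω = 174.5 rad/s
x(θ) = r cosθ + √(L² − r² sin²θ); with ω constant, a = ω²·d²x/dθ².
d²x/dθ² = −r cosθ − r²(cos2θ)/√u − r⁴ sin²2θ/(4u^{3/2}),  u = L² − r² sin²θ = 0.0021304 m².
Substituting r = 0.018 m, L = 0.0495 m, θ = 96.5°: d²x/dθ² = +0.0088639 m.
a = ω²·d²x/dθ² = (174.5)²·(+0.0088639) = +269.88 m/s²;  |a| = 269.88 m/s².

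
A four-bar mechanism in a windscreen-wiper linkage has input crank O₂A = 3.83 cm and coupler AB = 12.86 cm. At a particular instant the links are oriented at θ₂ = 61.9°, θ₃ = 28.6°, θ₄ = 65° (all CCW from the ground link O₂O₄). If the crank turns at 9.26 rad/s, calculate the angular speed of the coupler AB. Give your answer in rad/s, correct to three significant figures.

ω₂ = 9.26 rad/s
Differentiating the loop-closure r₂e^{iθ₂}+r₃e^{iθ₃}=r₁+r₄e^{iθ₄} gives r₂ω₂e^{iθ₂}+r₃ω₃e^{iθ₃}=r₄ω₄e^{iθ₄}.
Eliminating the other unknown: ω₃ = r₂ω₂ sin(θ₄−θ₂) / [r₃ sin(θ₃−θ₄)].
Numerator sine = +0.05408; denominator sine = -0.59342.
Result = 0.0383·9.26·(+0.05408) / (0.1286·(-0.59342)) = -0.25132 rad/s; magnitude 0.25132 rad/s.

0.251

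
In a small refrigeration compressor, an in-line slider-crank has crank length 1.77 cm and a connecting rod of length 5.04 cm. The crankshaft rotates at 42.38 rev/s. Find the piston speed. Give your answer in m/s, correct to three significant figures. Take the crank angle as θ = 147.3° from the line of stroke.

ω = 2π·42.4 = 266.3 rad/s
For an in-line slider-crank, x = r cosθ + √(L² − r² sin²θ), so v = −rω sinθ·[1 + r cosθ/√(L² − r² sin²θ)].
With r = 0.0177 m, L = 0.0504 m, θ = 147.3°: √(L² − r² sin²θ) = 0.049485 m.
v = −0.0177·266.3·0.54024·[1 + 0.0177·-0.84151/0.049485] = -1.7798 m/s.
|v| = 1.7798 m/s.

1.78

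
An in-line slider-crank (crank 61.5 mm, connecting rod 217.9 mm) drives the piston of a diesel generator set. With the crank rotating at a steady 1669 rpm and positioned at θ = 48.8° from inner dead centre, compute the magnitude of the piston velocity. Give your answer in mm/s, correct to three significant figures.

ω = 2π·1669/60 = 174.8 rad/s
For an in-line slider-crank, x = r cosθ + √(L² − r² sin²θ), so v = −rω sinθ·[1 + r cosθ/√(L² − r² sin²θ)].
With r = 0.0615 m, L = 0.2179 m, θ = 48.8°: √(L² − r² sin²θ) = 0.21293 m.
v = −0.0615·174.8·0.75241·[1 + 0.0615·0.65869/0.21293] = -9.6262 m/s.
|v| = 9.6262 m/s = 9626.2 mm/s.

9630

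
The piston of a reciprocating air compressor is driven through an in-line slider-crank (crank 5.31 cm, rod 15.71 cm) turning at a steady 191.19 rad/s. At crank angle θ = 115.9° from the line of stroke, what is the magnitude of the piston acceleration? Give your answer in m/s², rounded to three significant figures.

ω = 191.2 rad/s
x(θ) = r cosθ + √(L² − r² sin²θ); with ω constant, a = ω²·d²x/dθ².
d²x/dθ² = −r cosθ − r²(cos2θ)/√u − r⁴ sin²2θ/(4u^{3/2}),  u = L² − r² sin²θ = 0.0223988 m².
Substituting r = 0.0531 m, L = 0.1571 m, θ = 115.9°: d²x/dθ² = +0.034479 m.
a = ω²·d²x/dθ² = (191.2)²·(+0.034479) = +1260.3 m/s²;  |a| = 1260.3 m/s².

1260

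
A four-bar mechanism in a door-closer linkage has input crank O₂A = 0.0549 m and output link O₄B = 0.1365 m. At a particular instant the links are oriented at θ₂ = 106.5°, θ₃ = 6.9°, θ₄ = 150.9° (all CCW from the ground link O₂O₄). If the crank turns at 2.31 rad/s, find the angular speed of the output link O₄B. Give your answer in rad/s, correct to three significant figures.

1.56

ω₂ = 2.31 rad/s
Differentiating the loop-closure r₂e^{iθ₂}+r₃e^{iθ₃}=r₁+r₄e^{iθ₄} gives r₂ω₂e^{iθ₂}+r₃ω₃e^{iθ₃}=r₄ω₄e^{iθ₄}.
Eliminating the other unknown: ω₄ = r₂ω₂ sin(θ₂−θ₃) / [r₄ sin(θ₄−θ₃)].
Numerator sine = +0.98600; denominator sine = +0.58779.
Result = 0.0549·2.31·(+0.98600) / (0.1365·(+0.58779)) = +1.5585 rad/s; magnitude 1.5585 rad/s.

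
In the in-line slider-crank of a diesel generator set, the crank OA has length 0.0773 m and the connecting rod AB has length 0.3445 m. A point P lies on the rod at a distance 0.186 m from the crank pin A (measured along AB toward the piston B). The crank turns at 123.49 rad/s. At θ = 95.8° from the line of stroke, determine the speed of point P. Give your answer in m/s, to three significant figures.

9.39

ω = 123.5 rad/s.  Crank-pin speed |V_A| = rω = 9.5458 m/s, perpendicular to OA.
Rod angle: sinφ = −(r/L) sinθ ⇒ φ = -12.899°; ω_rod = −rω cosθ/√(L²−r²sin²θ) = +2.8727 rad/s.
V_P = V_A + ω_rod × AP, with AP = 0.186 m along the rod.
Components: V_Px = −rω sinθ − a·ω_rod·sinφ = -9.3776 m/s;  V_Py = rω cosθ + a·ω_rod·cosφ = -0.44383 m/s.
|V_P| = √(V_Px² + V_Py²) = 9.3881 m/s.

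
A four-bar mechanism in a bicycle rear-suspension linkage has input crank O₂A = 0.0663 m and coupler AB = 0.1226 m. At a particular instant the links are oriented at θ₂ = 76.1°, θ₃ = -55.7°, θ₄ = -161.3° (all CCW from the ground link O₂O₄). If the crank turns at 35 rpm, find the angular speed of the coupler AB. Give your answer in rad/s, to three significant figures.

ω₂ = 3.665 rad/s (from 35 rpm).
Differentiating the loop-closure r₂e^{iθ₂}+r₃e^{iθ₃}=r₁+r₄e^{iθ₄} gives r₂ω₂e^{iθ₂}+r₃ω₃e^{iθ₃}=r₄ω₄e^{iθ₄}.
Eliminating the other unknown: ω₃ = r₂ω₂ sin(θ₄−θ₂) / [r₃ sin(θ₃−θ₄)].
Numerator sine = +0.84245; denominator sine = +0.96316.
Result = 0.0663·3.665·(+0.84245) / (0.1226·(+0.96316)) = +1.7337 rad/s; magnitude 1.7337 rad/s.

1.73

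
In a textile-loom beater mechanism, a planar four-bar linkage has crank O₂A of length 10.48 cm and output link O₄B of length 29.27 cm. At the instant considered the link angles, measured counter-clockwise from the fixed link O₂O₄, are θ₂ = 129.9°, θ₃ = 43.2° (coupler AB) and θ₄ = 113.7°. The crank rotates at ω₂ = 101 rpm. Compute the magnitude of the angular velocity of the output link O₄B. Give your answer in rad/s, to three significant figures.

ω₂ = 10.58 rad/s (from 101 rpm).
Differentiating the loop-closure r₂e^{iθ₂}+r₃e^{iθ₃}=r₁+r₄e^{iθ₄} gives r₂ω₂e^{iθ₂}+r₃ω₃e^{iθ₃}=r₄ω₄e^{iθ₄}.
Eliminating the other unknown: ω₄ = r₂ω₂ sin(θ₂−θ₃) / [r₄ sin(θ₄−θ₃)].
Numerator sine = +0.99834; denominator sine = +0.94264.
Result = 0.1048·10.58·(+0.99834) / (0.2927·(+0.94264)) = +4.0107 rad/s; magnitude 4.0107 rad/s.

4.01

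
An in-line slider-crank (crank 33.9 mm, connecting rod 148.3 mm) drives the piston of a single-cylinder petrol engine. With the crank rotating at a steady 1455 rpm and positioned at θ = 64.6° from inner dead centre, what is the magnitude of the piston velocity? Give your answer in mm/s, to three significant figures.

5130

ω = 2π·1455/60 = 152.4 rad/s
For an in-line slider-crank, x = r cosθ + √(L² − r² sin²θ), so v = −rω sinθ·[1 + r cosθ/√(L² − r² sin²θ)].
With r = 0.0339 m, L = 0.1483 m, θ = 64.6°: √(L² − r² sin²θ) = 0.1451 m.
v = −0.0339·152.4·0.90334·[1 + 0.0339·0.42894/0.1451] = -5.1335 m/s.
|v| = 5.1335 m/s = 5133.5 mm/s.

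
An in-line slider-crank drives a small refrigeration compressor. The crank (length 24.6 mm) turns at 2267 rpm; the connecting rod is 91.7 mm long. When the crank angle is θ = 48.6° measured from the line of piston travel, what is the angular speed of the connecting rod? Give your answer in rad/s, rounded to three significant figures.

ω = 237.4 rad/s (converted from 2267 rpm).
The rod makes angle φ with the slider axis where L sinφ = r sinθ; differentiating, L cosφ·φ̇ = r ω cosθ.
L cosφ = √(L² − r² sin²θ) = 0.089824 m.
|ω_rod| = r ω |cosθ| / √(L² − r² sin²θ) = 0.0246·237.4·0.66131/0.089824 = 42.996 rad/s.

43.0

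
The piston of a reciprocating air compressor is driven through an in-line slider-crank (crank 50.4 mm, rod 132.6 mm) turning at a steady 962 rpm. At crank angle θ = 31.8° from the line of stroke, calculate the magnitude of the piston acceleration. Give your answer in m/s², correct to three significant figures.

529

ω = 2π·962/60 = 100.7 rad/s
x(θ) = r cosθ + √(L² − r² sin²θ); with ω constant, a = ω²·d²x/dθ².
d²x/dθ² = −r cosθ − r²(cos2θ)/√u − r⁴ sin²2θ/(4u^{3/2}),  u = L² − r² sin²θ = 0.0168774 m².
Substituting r = 0.0504 m, L = 0.1326 m, θ = 31.8°: d²x/dθ² = -0.052119 m.
a = ω²·d²x/dθ² = (100.7)²·(-0.052119) = -528.93 m/s²;  |a| = 528.93 m/s².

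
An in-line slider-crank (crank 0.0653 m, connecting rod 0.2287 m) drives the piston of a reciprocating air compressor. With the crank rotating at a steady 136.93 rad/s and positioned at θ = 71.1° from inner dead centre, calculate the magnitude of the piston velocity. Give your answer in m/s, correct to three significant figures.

ω = 136.9 rad/s
For an in-line slider-crank, x = r cosθ + √(L² − r² sin²θ), so v = −rω sinθ·[1 + r cosθ/√(L² − r² sin²θ)].
With r = 0.0653 m, L = 0.2287 m, θ = 71.1°: √(L² − r² sin²θ) = 0.2202 m.
v = −0.0653·136.9·0.94609·[1 + 0.0653·0.32392/0.2202] = -9.272 m/s.
|v| = 9.272 m/s.

9.27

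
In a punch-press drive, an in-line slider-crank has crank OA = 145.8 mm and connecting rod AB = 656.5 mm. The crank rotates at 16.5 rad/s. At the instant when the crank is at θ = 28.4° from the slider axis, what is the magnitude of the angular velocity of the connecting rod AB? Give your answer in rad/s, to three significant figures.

ω = 16.5 rad/s
The rod makes angle φ with the slider axis where L sinφ = r sinθ; differentiating, L cosφ·φ̇ = r ω cosθ.
L cosφ = √(L² − r² sin²θ) = 0.65283 m.
|ω_rod| = r ω |cosθ| / √(L² − r² sin²θ) = 0.1458·16.5·0.87965/0.65283 = 3.2415 rad/s.

3.24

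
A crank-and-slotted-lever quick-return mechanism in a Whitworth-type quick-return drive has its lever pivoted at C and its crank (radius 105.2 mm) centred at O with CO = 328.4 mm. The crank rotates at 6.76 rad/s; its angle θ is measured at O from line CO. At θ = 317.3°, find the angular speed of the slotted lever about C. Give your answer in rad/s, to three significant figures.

1.45

ω = 6.76 rad/s
Crank pin A relative to C: A = (d + r cosθ, r sinθ); lever angle φ = atan2(r sinθ, d + r cosθ).
Differentiating tanφ: φ̇ = rω(d cosθ + r)/(d² + r² + 2dr cosθ).
d² + r² + 2dr cosθ = |CA|² = 0.169693 m²;  d cosθ + r = +0.34655 m.
|ω_lever| = |0.1052·6.76·+0.34655| / 0.169693 = 1.4523 rad/s.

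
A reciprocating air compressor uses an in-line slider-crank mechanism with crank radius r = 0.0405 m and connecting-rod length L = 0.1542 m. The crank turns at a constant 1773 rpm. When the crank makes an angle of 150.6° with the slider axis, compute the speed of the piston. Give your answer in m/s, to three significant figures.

2.84

ω = 2π·1773/60 = 185.7 rad/s
For an in-line slider-crank, x = r cosθ + √(L² − r² sin²θ), so v = −rω sinθ·[1 + r cosθ/√(L² − r² sin²θ)].
With r = 0.0405 m, L = 0.1542 m, θ = 150.6°: √(L² − r² sin²θ) = 0.15291 m.
v = −0.0405·185.7·0.49090·[1 + 0.0405·-0.87121/0.15291] = -2.8396 m/s.
|v| = 2.8396 m/s.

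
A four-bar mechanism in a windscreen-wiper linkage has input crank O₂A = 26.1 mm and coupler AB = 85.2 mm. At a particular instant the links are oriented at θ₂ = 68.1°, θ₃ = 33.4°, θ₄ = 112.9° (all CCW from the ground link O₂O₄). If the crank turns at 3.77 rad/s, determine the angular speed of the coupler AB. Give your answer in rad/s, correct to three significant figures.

ω₂ = 3.77 rad/s
Differentiating the loop-closure r₂e^{iθ₂}+r₃e^{iθ₃}=r₁+r₄e^{iθ₄} gives r₂ω₂e^{iθ₂}+r₃ω₃e^{iθ₃}=r₄ω₄e^{iθ₄}.
Eliminating the other unknown: ω₃ = r₂ω₂ sin(θ₄−θ₂) / [r₃ sin(θ₃−θ₄)].
Numerator sine = +0.70463; denominator sine = -0.98325.
Result = 0.0261·3.77·(+0.70463) / (0.0852·(-0.98325)) = -0.82764 rad/s; magnitude 0.82764 rad/s.

0.828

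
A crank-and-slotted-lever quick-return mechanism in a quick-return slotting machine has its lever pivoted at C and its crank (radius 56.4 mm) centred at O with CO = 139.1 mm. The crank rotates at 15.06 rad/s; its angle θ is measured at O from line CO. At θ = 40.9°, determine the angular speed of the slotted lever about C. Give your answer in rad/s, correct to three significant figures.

3.99

ω = 15.06 rad/s
Crank pin A relative to C: A = (d + r cosθ, r sinθ); lever angle φ = atan2(r sinθ, d + r cosθ).
Differentiating tanφ: φ̇ = rω(d cosθ + r)/(d² + r² + 2dr cosθ).
d² + r² + 2dr cosθ = |CA|² = 0.0343895 m²;  d cosθ + r = +0.16154 m.
|ω_lever| = |0.0564·15.06·+0.16154| / 0.0343895 = 3.9898 rad/s.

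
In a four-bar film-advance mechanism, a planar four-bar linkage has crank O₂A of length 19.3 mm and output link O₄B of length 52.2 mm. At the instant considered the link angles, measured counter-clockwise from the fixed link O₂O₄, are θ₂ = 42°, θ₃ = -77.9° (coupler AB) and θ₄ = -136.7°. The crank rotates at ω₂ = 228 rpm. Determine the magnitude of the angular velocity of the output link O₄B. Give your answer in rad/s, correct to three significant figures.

8.95

ω₂ = 23.88 rad/s (from 228 rpm).
Differentiating the loop-closure r₂e^{iθ₂}+r₃e^{iθ₃}=r₁+r₄e^{iθ₄} gives r₂ω₂e^{iθ₂}+r₃ω₃e^{iθ₃}=r₄ω₄e^{iθ₄}.
Eliminating the other unknown: ω₄ = r₂ω₂ sin(θ₂−θ₃) / [r₄ sin(θ₄−θ₃)].
Numerator sine = +0.86690; denominator sine = -0.85536.
Result = 0.0193·23.88·(+0.86690) / (0.0522·(-0.85536)) = -8.9468 rad/s; magnitude 8.9468 rad/s.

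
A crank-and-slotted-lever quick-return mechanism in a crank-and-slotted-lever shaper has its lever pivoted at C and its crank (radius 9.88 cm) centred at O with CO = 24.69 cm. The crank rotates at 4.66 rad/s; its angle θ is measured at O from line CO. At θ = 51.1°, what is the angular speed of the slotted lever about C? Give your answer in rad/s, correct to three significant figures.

ω = 4.66 rad/s
Crank pin A relative to C: A = (d + r cosθ, r sinθ); lever angle φ = atan2(r sinθ, d + r cosθ).
Differentiating tanφ: φ̇ = rω(d cosθ + r)/(d² + r² + 2dr cosθ).
d² + r² + 2dr cosθ = |CA|² = 0.101358 m²;  d cosθ + r = +0.25384 m.
|ω_lever| = |0.0988·4.66·+0.25384| / 0.101358 = 1.1531 rad/s.

1.15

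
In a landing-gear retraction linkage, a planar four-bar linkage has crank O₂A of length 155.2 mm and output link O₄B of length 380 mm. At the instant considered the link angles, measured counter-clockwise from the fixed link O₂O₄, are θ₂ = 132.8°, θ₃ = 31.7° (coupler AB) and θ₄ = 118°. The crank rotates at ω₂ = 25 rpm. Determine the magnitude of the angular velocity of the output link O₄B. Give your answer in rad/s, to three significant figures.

ω₂ = 2.618 rad/s (from 25 rpm).
Differentiating the loop-closure r₂e^{iθ₂}+r₃e^{iθ₃}=r₁+r₄e^{iθ₄} gives r₂ω₂e^{iθ₂}+r₃ω₃e^{iθ₃}=r₄ω₄e^{iθ₄}.
Eliminating the other unknown: ω₄ = r₂ω₂ sin(θ₂−θ₃) / [r₄ sin(θ₄−θ₃)].
Numerator sine = +0.98129; denominator sine = +0.99792.
Result = 0.1552·2.618·(+0.98129) / (0.38·(+0.99792)) = +1.0514 rad/s; magnitude 1.0514 rad/s.

1.05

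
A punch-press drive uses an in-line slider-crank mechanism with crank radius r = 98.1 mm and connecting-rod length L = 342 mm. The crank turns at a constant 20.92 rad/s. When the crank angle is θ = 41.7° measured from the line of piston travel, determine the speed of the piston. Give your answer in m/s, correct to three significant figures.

ω = 20.92 rad/s
For an in-line slider-crank, x = r cosθ + √(L² − r² sin²θ), so v = −rω sinθ·[1 + r cosθ/√(L² − r² sin²θ)].
With r = 0.0981 m, L = 0.342 m, θ = 41.7°: √(L² − r² sin²θ) = 0.33572 m.
v = −0.0981·20.92·0.66523·[1 + 0.0981·0.74664/0.33572] = -1.6631 m/s.
|v| = 1.6631 m/s.

1.66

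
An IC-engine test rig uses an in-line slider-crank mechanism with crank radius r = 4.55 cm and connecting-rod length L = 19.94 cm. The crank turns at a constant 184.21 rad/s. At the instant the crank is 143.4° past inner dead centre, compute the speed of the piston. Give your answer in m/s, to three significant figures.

4.07

ω = 184.2 rad/s
For an in-line slider-crank, x = r cosθ + √(L² − r² sin²θ), so v = −rω sinθ·[1 + r cosθ/√(L² − r² sin²θ)].
With r = 0.0455 m, L = 0.1994 m, θ = 143.4°: √(L² − r² sin²θ) = 0.19755 m.
v = −0.0455·184.2·0.59622·[1 + 0.0455·-0.80282/0.19755] = -4.0732 m/s.
|v| = 4.0732 m/s.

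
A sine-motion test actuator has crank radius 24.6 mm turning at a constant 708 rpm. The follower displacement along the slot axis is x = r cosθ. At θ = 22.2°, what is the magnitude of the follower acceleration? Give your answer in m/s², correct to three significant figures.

ω = 74.14 rad/s (from 708 rpm).
x = r cosθ ⇒ ẍ = −rω² cosθ (ω constant).
|a| = rω²|cosθ| = 0.0246·(74.14)²·|cos 22.2°| = 125.2 m/s².

125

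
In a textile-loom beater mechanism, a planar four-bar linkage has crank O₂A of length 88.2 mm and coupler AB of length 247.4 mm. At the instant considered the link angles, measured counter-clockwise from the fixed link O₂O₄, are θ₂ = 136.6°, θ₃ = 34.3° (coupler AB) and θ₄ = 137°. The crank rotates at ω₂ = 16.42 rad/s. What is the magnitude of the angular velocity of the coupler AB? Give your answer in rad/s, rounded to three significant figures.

ω₂ = 16.42 rad/s
Differentiating the loop-closure r₂e^{iθ₂}+r₃e^{iθ₃}=r₁+r₄e^{iθ₄} gives r₂ω₂e^{iθ₂}+r₃ω₃e^{iθ₃}=r₄ω₄e^{iθ₄}.
Eliminating the other unknown: ω₃ = r₂ω₂ sin(θ₄−θ₂) / [r₃ sin(θ₃−θ₄)].
Numerator sine = +0.00698; denominator sine = -0.97553.
Result = 0.0882·16.42·(+0.00698) / (0.2474·(-0.97553)) = -0.041892 rad/s; magnitude 0.041892 rad/s.

0.0419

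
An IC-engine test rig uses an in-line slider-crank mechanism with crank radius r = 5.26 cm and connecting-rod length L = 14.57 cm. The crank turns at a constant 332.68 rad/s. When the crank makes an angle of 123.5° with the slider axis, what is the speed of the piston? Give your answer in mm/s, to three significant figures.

ω = 332.7 rad/s
For an in-line slider-crank, x = r cosθ + √(L² − r² sin²θ), so v = −rω sinθ·[1 + r cosθ/√(L² − r² sin²θ)].
With r = 0.0526 m, L = 0.1457 m, θ = 123.5°: √(L² − r² sin²θ) = 0.13894 m.
v = −0.0526·332.7·0.83389·[1 + 0.0526·-0.55194/0.13894] = -11.543 m/s.
|v| = 11.543 m/s = 11543 mm/s.

11500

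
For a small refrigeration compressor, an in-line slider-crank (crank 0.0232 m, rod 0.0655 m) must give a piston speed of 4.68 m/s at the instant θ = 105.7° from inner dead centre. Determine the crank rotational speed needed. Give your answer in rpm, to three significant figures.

2230

For an in-line slider-crank, |v_piston| = rω|sinθ|·[1 + r cosθ/√(L² − r² sin²θ)].
With r = 0.0232 m, L = 0.0655 m, θ = 105.7°: the bracketed kinematic factor |dx/dθ| = 0.020057 m.
ω = v/|dx/dθ| = 4.68/0.020057 = 233.33 rad/s.
N = 60ω/(2π) = 2228.2 rpm.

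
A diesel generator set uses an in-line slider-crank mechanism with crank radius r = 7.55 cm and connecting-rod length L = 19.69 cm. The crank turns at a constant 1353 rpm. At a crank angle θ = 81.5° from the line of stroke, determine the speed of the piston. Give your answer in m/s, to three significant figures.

11.2

ω = 2π·1353/60 = 141.7 rad/s
For an in-line slider-crank, x = r cosθ + √(L² − r² sin²θ), so v = −rω sinθ·[1 + r cosθ/√(L² − r² sin²θ)].
With r = 0.0755 m, L = 0.1969 m, θ = 81.5°: √(L² − r² sin²θ) = 0.18219 m.
v = −0.0755·141.7·0.98902·[1 + 0.0755·0.14781/0.18219] = -11.228 m/s.
|v| = 11.228 m/s.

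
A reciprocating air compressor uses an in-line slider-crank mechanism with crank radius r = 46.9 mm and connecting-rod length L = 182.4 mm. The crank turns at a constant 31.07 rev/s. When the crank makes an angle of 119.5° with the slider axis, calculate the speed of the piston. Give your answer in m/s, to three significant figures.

6.93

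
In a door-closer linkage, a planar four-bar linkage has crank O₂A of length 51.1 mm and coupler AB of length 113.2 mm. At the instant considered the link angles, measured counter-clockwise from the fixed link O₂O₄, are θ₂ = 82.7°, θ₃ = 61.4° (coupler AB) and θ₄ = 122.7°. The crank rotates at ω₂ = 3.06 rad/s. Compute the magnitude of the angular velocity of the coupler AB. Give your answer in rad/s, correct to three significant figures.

ω₂ = 3.06 rad/s
Differentiating the loop-closure r₂e^{iθ₂}+r₃e^{iθ₃}=r₁+r₄e^{iθ₄} gives r₂ω₂e^{iθ₂}+r₃ω₃e^{iθ₃}=r₄ω₄e^{iθ₄}.
Eliminating the other unknown: ω₃ = r₂ω₂ sin(θ₄−θ₂) / [r₃ sin(θ₃−θ₄)].
Numerator sine = +0.64279; denominator sine = -0.87715.
Result = 0.0511·3.06·(+0.64279) / (0.1132·(-0.87715)) = -1.0123 rad/s; magnitude 1.0123 rad/s.

1.01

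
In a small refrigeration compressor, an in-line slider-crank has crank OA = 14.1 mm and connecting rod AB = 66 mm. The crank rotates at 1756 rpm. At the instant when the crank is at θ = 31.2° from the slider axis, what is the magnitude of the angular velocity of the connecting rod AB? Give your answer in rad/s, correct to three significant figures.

33.8

ω = 183.9 rad/s (converted from 1756 rpm).
The rod makes angle φ with the slider axis where L sinφ = r sinθ; differentiating, L cosφ·φ̇ = r ω cosθ.
L cosφ = √(L² − r² sin²θ) = 0.065595 m.
|ω_rod| = r ω |cosθ| / √(L² − r² sin²θ) = 0.0141·183.9·0.85536/0.065595 = 33.811 rad/s.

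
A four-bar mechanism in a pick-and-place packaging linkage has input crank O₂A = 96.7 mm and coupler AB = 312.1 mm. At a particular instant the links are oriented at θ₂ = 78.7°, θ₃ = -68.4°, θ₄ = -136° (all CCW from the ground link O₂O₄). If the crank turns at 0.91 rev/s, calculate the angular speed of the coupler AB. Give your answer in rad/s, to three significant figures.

ω₂ = 5.718 rad/s (from 0.91 rev/s).
Differentiating the loop-closure r₂e^{iθ₂}+r₃e^{iθ₃}=r₁+r₄e^{iθ₄} gives r₂ω₂e^{iθ₂}+r₃ω₃e^{iθ₃}=r₄ω₄e^{iθ₄}.
Eliminating the other unknown: ω₃ = r₂ω₂ sin(θ₄−θ₂) / [r₃ sin(θ₃−θ₄)].
Numerator sine = +0.56928; denominator sine = +0.92455.
Result = 0.0967·5.718·(+0.56928) / (0.3121·(+0.92455)) = +1.0908 rad/s; magnitude 1.0908 rad/s.

1.09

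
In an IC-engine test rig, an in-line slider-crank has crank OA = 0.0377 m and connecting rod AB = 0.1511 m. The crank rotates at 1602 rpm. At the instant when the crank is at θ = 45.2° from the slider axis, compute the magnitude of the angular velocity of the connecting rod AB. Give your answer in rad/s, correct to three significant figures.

ω = 167.8 rad/s (converted from 1602 rpm).
The rod makes angle φ with the slider axis where L sinφ = r sinθ; differentiating, L cosφ·φ̇ = r ω cosθ.
L cosφ = √(L² − r² sin²θ) = 0.14871 m.
|ω_rod| = r ω |cosθ| / √(L² − r² sin²θ) = 0.0377·167.8·0.70463/0.14871 = 29.967 rad/s.

30.0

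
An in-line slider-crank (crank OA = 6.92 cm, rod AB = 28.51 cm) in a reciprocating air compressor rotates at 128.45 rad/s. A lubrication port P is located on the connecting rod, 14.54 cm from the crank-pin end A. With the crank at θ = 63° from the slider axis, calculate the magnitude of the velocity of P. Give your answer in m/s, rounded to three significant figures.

ω = 128.4 rad/s.  Crank-pin speed |V_A| = rω = 8.8887 m/s, perpendicular to OA.
Rod angle: sinφ = −(r/L) sinθ ⇒ φ = -12.490°; ω_rod = −rω cosθ/√(L²−r²sin²θ) = -14.497 rad/s.
V_P = V_A + ω_rod × AP, with AP = 0.1454 m along the rod.
Components: V_Px = −rω sinθ − a·ω_rod·sinφ = -8.3758 m/s;  V_Py = rω cosθ + a·ω_rod·cosφ = +1.9774 m/s.
|V_P| = √(V_Px² + V_Py²) = 8.606 m/s.

8.61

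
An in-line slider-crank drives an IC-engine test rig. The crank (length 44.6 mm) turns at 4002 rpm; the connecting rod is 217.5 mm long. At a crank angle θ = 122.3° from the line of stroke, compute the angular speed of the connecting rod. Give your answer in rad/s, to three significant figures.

ω = 419.1 rad/s (converted from 4002 rpm).
The rod makes angle φ with the slider axis where L sinφ = r sinθ; differentiating, L cosφ·φ̇ = r ω cosθ.
L cosφ = √(L² − r² sin²θ) = 0.21421 m.
|ω_rod| = r ω |cosθ| / √(L² − r² sin²θ) = 0.0446·419.1·0.53435/0.21421 = 46.626 rad/s.

46.6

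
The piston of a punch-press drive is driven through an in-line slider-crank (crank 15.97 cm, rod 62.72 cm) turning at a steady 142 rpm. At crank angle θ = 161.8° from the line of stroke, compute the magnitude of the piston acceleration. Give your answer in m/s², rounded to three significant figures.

26.2

ω = 2π·142/60 = 14.87 rad/s
x(θ) = r cosθ + √(L² − r² sin²θ); with ω constant, a = ω²·d²x/dθ².
d²x/dθ² = −r cosθ − r²(cos2θ)/√u − r⁴ sin²2θ/(4u^{3/2}),  u = L² − r² sin²θ = 0.390892 m².
Substituting r = 0.1597 m, L = 0.6272 m, θ = 161.8°: d²x/dθ² = +0.11864 m.
a = ω²·d²x/dθ² = (14.87)²·(+0.11864) = +26.235 m/s²;  |a| = 26.235 m/s².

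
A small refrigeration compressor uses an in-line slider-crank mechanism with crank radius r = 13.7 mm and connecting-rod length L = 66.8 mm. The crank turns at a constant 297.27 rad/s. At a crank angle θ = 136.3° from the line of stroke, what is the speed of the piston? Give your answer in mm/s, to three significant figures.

2390

ω = 297.3 rad/s
For an in-line slider-crank, x = r cosθ + √(L² − r² sin²θ), so v = −rω sinθ·[1 + r cosθ/√(L² − r² sin²θ)].
With r = 0.0137 m, L = 0.0668 m, θ = 136.3°: √(L² − r² sin²θ) = 0.066126 m.
v = −0.0137·297.3·0.69088·[1 + 0.0137·-0.72297/0.066126] = -2.3922 m/s.
|v| = 2.3922 m/s = 2392.2 mm/s.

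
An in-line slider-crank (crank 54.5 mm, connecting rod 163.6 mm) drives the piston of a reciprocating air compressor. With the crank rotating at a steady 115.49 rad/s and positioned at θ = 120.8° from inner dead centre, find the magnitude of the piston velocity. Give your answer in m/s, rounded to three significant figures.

ω = 115.5 rad/s
For an in-line slider-crank, x = r cosθ + √(L² − r² sin²θ), so v = −rω sinθ·[1 + r cosθ/√(L² − r² sin²θ)].
With r = 0.0545 m, L = 0.1636 m, θ = 120.8°: √(L² − r² sin²θ) = 0.15676 m.
v = −0.0545·115.5·0.85896·[1 + 0.0545·-0.51204/0.15676] = -4.444 m/s.
|v| = 4.444 m/s.

4.44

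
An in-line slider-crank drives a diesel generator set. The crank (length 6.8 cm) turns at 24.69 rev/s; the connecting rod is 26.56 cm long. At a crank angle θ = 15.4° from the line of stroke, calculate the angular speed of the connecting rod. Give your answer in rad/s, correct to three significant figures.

ω = 155.1 rad/s (converted from 24.69 rev/s).
The rod makes angle φ with the slider axis where L sinφ = r sinθ; differentiating, L cosφ·φ̇ = r ω cosθ.
L cosφ = √(L² − r² sin²θ) = 0.26499 m.
|ω_rod| = r ω |cosθ| / √(L² − r² sin²θ) = 0.068·155.1·0.96410/0.26499 = 38.38 rad/s.

38.4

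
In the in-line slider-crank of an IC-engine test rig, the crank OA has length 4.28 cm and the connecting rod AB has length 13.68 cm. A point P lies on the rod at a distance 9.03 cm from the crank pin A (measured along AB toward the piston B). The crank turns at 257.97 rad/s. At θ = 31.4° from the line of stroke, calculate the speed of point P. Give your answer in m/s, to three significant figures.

ω = 258 rad/s.  Crank-pin speed |V_A| = rω = 11.041 m/s, perpendicular to OA.
Rod angle: sinφ = −(r/L) sinθ ⇒ φ = -9.381°; ω_rod = −rω cosθ/√(L²−r²sin²θ) = -69.824 rad/s.
V_P = V_A + ω_rod × AP, with AP = 0.0903 m along the rod.
Components: V_Px = −rω sinθ − a·ω_rod·sinφ = -6.7803 m/s;  V_Py = rω cosθ + a·ω_rod·cosφ = +3.2034 m/s.
|V_P| = √(V_Px² + V_Py²) = 7.4989 m/s.

7.50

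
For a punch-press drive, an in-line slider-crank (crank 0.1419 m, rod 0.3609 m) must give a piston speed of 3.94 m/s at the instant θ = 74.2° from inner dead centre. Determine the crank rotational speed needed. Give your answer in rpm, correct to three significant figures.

247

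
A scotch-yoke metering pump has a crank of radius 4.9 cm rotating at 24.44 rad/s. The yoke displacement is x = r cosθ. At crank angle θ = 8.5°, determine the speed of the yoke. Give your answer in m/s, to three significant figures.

ω = 24.44 rad/s
x = r cosθ ⇒ ẋ = −rω sinθ.
|v| = rω|sinθ| = 0.049·24.44·|sin 8.5°| = 0.17701 m/s.

0.177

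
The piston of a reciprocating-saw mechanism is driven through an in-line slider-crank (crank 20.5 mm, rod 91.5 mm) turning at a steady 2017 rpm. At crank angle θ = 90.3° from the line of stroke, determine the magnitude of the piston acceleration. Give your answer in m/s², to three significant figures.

215

ω = 2π·2017/60 = 211.2 rad/s
x(θ) = r cosθ + √(L² − r² sin²θ); with ω constant, a = ω²·d²x/dθ².
d²x/dθ² = −r cosθ − r²(cos2θ)/√u − r⁴ sin²2θ/(4u^{3/2}),  u = L² − r² sin²θ = 0.00795201 m².
Substituting r = 0.0205 m, L = 0.0915 m, θ = 90.3°: d²x/dθ² = +0.0048198 m.
a = ω²·d²x/dθ² = (211.2)²·(+0.0048198) = +215.03 m/s²;  |a| = 215.03 m/s².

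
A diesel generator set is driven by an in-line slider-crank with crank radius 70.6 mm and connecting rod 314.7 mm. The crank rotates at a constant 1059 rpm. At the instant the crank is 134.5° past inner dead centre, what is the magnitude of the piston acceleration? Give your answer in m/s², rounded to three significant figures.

609

ω = 2π·1059/60 = 110.9 rad/s
x(θ) = r cosθ + √(L² − r² sin²θ); with ω constant, a = ω²·d²x/dθ².
d²x/dθ² = −r cosθ − r²(cos2θ)/√u − r⁴ sin²2θ/(4u^{3/2}),  u = L² − r² sin²θ = 0.0965004 m².
Substituting r = 0.0706 m, L = 0.3147 m, θ = 134.5°: d²x/dθ² = +0.049557 m.
a = ω²·d²x/dθ² = (110.9)²·(+0.049557) = +609.47 m/s²;  |a| = 609.47 m/s².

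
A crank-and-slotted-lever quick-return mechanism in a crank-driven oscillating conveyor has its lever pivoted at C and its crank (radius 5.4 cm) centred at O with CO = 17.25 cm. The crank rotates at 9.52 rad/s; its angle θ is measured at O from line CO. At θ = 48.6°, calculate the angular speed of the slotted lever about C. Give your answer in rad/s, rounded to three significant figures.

ω = 9.52 rad/s
Crank pin A relative to C: A = (d + r cosθ, r sinθ); lever angle φ = atan2(r sinθ, d + r cosθ).
Differentiating tanφ: φ̇ = rω(d cosθ + r)/(d² + r² + 2dr cosθ).
d² + r² + 2dr cosθ = |CA|² = 0.0449925 m²;  d cosθ + r = +0.16808 m.
|ω_lever| = |0.054·9.52·+0.16808| / 0.0449925 = 1.9204 rad/s.

1.92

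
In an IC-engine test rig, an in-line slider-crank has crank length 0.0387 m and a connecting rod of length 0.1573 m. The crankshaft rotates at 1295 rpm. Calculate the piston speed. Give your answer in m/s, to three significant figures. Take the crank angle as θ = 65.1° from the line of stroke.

5.27

ω = 2π·1295/60 = 135.6 rad/s
For an in-line slider-crank, x = r cosθ + √(L² − r² sin²θ), so v = −rω sinθ·[1 + r cosθ/√(L² − r² sin²θ)].
With r = 0.0387 m, L = 0.1573 m, θ = 65.1°: √(L² − r² sin²θ) = 0.15333 m.
v = −0.0387·135.6·0.90704·[1 + 0.0387·0.42104/0.15333] = -5.2662 m/s.
|v| = 5.2662 m/s.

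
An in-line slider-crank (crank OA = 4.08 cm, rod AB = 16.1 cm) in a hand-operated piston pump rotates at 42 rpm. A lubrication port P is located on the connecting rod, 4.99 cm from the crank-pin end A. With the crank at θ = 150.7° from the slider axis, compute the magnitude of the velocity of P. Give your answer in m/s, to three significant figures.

0.135

ω = 4.398 rad/s.  Crank-pin speed |V_A| = rω = 0.17945 m/s, perpendicular to OA.
Rod angle: sinφ = −(r/L) sinθ ⇒ φ = -7.124°; ω_rod = −rω cosθ/√(L²−r²sin²θ) = +0.97956 rad/s.
V_P = V_A + ω_rod × AP, with AP = 0.0499 m along the rod.
Components: V_Px = −rω sinθ − a·ω_rod·sinφ = -0.081757 m/s;  V_Py = rω cosθ + a·ω_rod·cosφ = -0.10799 m/s.
|V_P| = √(V_Px² + V_Py²) = 0.13545 m/s.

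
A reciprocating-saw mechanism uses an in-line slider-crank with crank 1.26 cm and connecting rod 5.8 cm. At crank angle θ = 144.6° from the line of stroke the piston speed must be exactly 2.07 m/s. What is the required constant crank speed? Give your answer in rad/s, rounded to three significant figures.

For an in-line slider-crank, |v_piston| = rω|sinθ|·[1 + r cosθ/√(L² − r² sin²θ)].
With r = 0.0126 m, L = 0.058 m, θ = 144.6°: the bracketed kinematic factor |dx/dθ| = 0.0059961 m.
ω = v/|dx/dθ| = 2.07/0.0059961 = 345.22 rad/s.

345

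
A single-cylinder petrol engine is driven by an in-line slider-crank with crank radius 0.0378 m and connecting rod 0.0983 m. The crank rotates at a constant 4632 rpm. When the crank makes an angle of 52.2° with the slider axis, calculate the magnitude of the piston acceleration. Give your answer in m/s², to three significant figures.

ω = 2π·4632/60 = 485.1 rad/s
x(θ) = r cosθ + √(L² − r² sin²θ); with ω constant, a = ω²·d²x/dθ².
d²x/dθ² = −r cosθ − r²(cos2θ)/√u − r⁴ sin²2θ/(4u^{3/2}),  u = L² − r² sin²θ = 0.0087708 m².
Substituting r = 0.0378 m, L = 0.0983 m, θ = 52.2°: d²x/dθ² = -0.019957 m.
a = ω²·d²x/dθ² = (485.1)²·(-0.019957) = -4695.5 m/s²;  |a| = 4695.5 m/s².

4700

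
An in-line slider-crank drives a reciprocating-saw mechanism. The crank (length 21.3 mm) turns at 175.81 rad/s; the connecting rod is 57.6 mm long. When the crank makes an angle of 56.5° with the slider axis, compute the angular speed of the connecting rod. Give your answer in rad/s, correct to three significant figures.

ω = 175.8 rad/s
The rod makes angle φ with the slider axis where L sinφ = r sinθ; differentiating, L cosφ·φ̇ = r ω cosθ.
L cosφ = √(L² − r² sin²θ) = 0.054793 m.
|ω_rod| = r ω |cosθ| / √(L² − r² sin²θ) = 0.0213·175.8·0.55194/0.054793 = 37.721 rad/s.

37.7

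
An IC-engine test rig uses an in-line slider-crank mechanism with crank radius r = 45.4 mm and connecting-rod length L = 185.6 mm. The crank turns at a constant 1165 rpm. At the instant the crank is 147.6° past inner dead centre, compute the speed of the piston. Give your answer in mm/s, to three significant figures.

2350

ω = 2π·1165/60 = 122 rad/s
For an in-line slider-crank, x = r cosθ + √(L² − r² sin²θ), so v = −rω sinθ·[1 + r cosθ/√(L² − r² sin²θ)].
With r = 0.0454 m, L = 0.1856 m, θ = 147.6°: √(L² − r² sin²θ) = 0.184 m.
v = −0.0454·122·0.53583·[1 + 0.0454·-0.84433/0.184] = -2.3495 m/s.
|v| = 2.3495 m/s = 2349.5 mm/s.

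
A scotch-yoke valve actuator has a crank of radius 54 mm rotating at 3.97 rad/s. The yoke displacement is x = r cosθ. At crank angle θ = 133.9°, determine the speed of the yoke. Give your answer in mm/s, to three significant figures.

154

ω = 3.97 rad/s
x = r cosθ ⇒ ẋ = −rω sinθ.
|v| = rω|sinθ| = 0.054·3.97·|sin 133.9°| = 0.15447 m/s = 154.47 mm/s.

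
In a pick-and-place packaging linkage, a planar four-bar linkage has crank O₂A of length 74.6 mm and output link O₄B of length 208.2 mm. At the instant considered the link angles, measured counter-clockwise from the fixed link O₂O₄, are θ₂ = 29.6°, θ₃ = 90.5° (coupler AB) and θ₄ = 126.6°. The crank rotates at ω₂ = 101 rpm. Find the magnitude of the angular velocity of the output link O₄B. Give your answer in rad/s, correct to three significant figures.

5.62

ω₂ = 10.58 rad/s (from 101 rpm).
Differentiating the loop-closure r₂e^{iθ₂}+r₃e^{iθ₃}=r₁+r₄e^{iθ₄} gives r₂ω₂e^{iθ₂}+r₃ω₃e^{iθ₃}=r₄ω₄e^{iθ₄}.
Eliminating the other unknown: ω₄ = r₂ω₂ sin(θ₂−θ₃) / [r₄ sin(θ₄−θ₃)].
Numerator sine = -0.87377; denominator sine = +0.58920.
Result = 0.0746·10.58·(-0.87377) / (0.2082·(+0.58920)) = -5.6201 rad/s; magnitude 5.6201 rad/s.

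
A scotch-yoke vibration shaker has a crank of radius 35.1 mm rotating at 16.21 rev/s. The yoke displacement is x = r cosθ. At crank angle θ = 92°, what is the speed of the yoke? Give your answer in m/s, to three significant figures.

3.57

ω = 101.9 rad/s (from 16.21 rev/s).
x = r cosθ ⇒ ẋ = −rω sinθ.
|v| = rω|sinθ| = 0.0351·101.9·|sin 92°| = 3.5728 m/s.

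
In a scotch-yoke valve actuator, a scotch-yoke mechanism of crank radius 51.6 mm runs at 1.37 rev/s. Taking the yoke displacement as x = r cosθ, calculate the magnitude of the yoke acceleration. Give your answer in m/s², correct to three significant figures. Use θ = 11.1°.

ω = 8.608 rad/s (from 1.37 rev/s).
x = r cosθ ⇒ ẍ = −rω² cosθ (ω constant).
|a| = rω²|cosθ| = 0.0516·(8.608)²·|cos 11.1°| = 3.7519 m/s².

3.75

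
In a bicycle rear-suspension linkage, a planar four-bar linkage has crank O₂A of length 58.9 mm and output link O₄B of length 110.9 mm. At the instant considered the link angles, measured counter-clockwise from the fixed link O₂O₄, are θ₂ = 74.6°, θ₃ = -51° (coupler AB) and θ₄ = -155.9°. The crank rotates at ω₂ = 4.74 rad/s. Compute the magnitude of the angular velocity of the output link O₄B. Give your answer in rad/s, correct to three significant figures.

ω₂ = 4.74 rad/s
Differentiating the loop-closure r₂e^{iθ₂}+r₃e^{iθ₃}=r₁+r₄e^{iθ₄} gives r₂ω₂e^{iθ₂}+r₃ω₃e^{iθ₃}=r₄ω₄e^{iθ₄}.
Eliminating the other unknown: ω₄ = r₂ω₂ sin(θ₂−θ₃) / [r₄ sin(θ₄−θ₃)].
Numerator sine = +0.81310; denominator sine = -0.96638.
Result = 0.0589·4.74·(+0.81310) / (0.1109·(-0.96638)) = -2.1182 rad/s; magnitude 2.1182 rad/s.

2.12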